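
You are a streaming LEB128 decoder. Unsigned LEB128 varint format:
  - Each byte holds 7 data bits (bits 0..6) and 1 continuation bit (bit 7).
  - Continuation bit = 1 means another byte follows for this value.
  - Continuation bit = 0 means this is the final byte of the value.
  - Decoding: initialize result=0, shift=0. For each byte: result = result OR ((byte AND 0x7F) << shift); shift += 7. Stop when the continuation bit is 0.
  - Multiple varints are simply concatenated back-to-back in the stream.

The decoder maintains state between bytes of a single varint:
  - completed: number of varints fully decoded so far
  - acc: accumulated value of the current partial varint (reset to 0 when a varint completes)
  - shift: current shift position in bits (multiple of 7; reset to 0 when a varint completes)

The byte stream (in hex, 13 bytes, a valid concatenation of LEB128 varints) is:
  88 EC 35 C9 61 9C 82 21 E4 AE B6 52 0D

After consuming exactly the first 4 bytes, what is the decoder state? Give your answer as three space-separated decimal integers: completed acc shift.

Answer: 1 73 7

Derivation:
byte[0]=0x88 cont=1 payload=0x08: acc |= 8<<0 -> completed=0 acc=8 shift=7
byte[1]=0xEC cont=1 payload=0x6C: acc |= 108<<7 -> completed=0 acc=13832 shift=14
byte[2]=0x35 cont=0 payload=0x35: varint #1 complete (value=882184); reset -> completed=1 acc=0 shift=0
byte[3]=0xC9 cont=1 payload=0x49: acc |= 73<<0 -> completed=1 acc=73 shift=7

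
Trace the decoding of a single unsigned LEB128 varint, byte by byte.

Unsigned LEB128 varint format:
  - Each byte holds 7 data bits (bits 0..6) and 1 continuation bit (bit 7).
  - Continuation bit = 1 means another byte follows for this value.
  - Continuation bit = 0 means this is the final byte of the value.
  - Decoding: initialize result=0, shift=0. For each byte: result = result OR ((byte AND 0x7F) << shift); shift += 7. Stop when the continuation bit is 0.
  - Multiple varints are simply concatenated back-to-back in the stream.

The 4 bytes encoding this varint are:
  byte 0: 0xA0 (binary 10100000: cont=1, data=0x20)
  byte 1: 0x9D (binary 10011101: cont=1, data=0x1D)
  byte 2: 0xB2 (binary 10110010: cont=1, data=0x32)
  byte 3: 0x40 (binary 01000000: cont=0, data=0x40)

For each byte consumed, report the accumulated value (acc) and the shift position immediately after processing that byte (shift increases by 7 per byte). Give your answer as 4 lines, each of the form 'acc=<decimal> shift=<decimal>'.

Answer: acc=32 shift=7
acc=3744 shift=14
acc=822944 shift=21
acc=135040672 shift=28

Derivation:
byte 0=0xA0: payload=0x20=32, contrib = 32<<0 = 32; acc -> 32, shift -> 7
byte 1=0x9D: payload=0x1D=29, contrib = 29<<7 = 3712; acc -> 3744, shift -> 14
byte 2=0xB2: payload=0x32=50, contrib = 50<<14 = 819200; acc -> 822944, shift -> 21
byte 3=0x40: payload=0x40=64, contrib = 64<<21 = 134217728; acc -> 135040672, shift -> 28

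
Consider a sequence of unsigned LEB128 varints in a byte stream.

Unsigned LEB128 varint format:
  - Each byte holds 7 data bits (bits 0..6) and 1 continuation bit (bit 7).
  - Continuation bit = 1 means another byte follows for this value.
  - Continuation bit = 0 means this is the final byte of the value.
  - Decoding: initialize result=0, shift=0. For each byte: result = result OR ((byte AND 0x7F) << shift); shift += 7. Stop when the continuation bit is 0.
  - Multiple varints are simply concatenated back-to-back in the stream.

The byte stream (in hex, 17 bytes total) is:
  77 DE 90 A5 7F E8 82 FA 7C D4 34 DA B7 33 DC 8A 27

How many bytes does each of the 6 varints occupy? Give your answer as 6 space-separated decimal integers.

Answer: 1 4 4 2 3 3

Derivation:
  byte[0]=0x77 cont=0 payload=0x77=119: acc |= 119<<0 -> acc=119 shift=7 [end]
Varint 1: bytes[0:1] = 77 -> value 119 (1 byte(s))
  byte[1]=0xDE cont=1 payload=0x5E=94: acc |= 94<<0 -> acc=94 shift=7
  byte[2]=0x90 cont=1 payload=0x10=16: acc |= 16<<7 -> acc=2142 shift=14
  byte[3]=0xA5 cont=1 payload=0x25=37: acc |= 37<<14 -> acc=608350 shift=21
  byte[4]=0x7F cont=0 payload=0x7F=127: acc |= 127<<21 -> acc=266946654 shift=28 [end]
Varint 2: bytes[1:5] = DE 90 A5 7F -> value 266946654 (4 byte(s))
  byte[5]=0xE8 cont=1 payload=0x68=104: acc |= 104<<0 -> acc=104 shift=7
  byte[6]=0x82 cont=1 payload=0x02=2: acc |= 2<<7 -> acc=360 shift=14
  byte[7]=0xFA cont=1 payload=0x7A=122: acc |= 122<<14 -> acc=1999208 shift=21
  byte[8]=0x7C cont=0 payload=0x7C=124: acc |= 124<<21 -> acc=262046056 shift=28 [end]
Varint 3: bytes[5:9] = E8 82 FA 7C -> value 262046056 (4 byte(s))
  byte[9]=0xD4 cont=1 payload=0x54=84: acc |= 84<<0 -> acc=84 shift=7
  byte[10]=0x34 cont=0 payload=0x34=52: acc |= 52<<7 -> acc=6740 shift=14 [end]
Varint 4: bytes[9:11] = D4 34 -> value 6740 (2 byte(s))
  byte[11]=0xDA cont=1 payload=0x5A=90: acc |= 90<<0 -> acc=90 shift=7
  byte[12]=0xB7 cont=1 payload=0x37=55: acc |= 55<<7 -> acc=7130 shift=14
  byte[13]=0x33 cont=0 payload=0x33=51: acc |= 51<<14 -> acc=842714 shift=21 [end]
Varint 5: bytes[11:14] = DA B7 33 -> value 842714 (3 byte(s))
  byte[14]=0xDC cont=1 payload=0x5C=92: acc |= 92<<0 -> acc=92 shift=7
  byte[15]=0x8A cont=1 payload=0x0A=10: acc |= 10<<7 -> acc=1372 shift=14
  byte[16]=0x27 cont=0 payload=0x27=39: acc |= 39<<14 -> acc=640348 shift=21 [end]
Varint 6: bytes[14:17] = DC 8A 27 -> value 640348 (3 byte(s))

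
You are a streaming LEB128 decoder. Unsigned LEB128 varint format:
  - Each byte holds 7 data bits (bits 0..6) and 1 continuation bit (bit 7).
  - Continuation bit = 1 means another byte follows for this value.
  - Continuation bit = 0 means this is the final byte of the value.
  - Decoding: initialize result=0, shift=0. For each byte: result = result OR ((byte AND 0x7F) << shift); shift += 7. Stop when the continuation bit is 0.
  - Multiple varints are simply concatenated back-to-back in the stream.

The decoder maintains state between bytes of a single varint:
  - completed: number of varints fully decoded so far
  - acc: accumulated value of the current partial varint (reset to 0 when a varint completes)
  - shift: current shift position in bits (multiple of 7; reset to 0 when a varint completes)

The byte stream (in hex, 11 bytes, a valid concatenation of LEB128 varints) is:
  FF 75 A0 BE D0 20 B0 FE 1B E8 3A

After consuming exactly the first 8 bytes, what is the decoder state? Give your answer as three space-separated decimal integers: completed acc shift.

Answer: 2 16176 14

Derivation:
byte[0]=0xFF cont=1 payload=0x7F: acc |= 127<<0 -> completed=0 acc=127 shift=7
byte[1]=0x75 cont=0 payload=0x75: varint #1 complete (value=15103); reset -> completed=1 acc=0 shift=0
byte[2]=0xA0 cont=1 payload=0x20: acc |= 32<<0 -> completed=1 acc=32 shift=7
byte[3]=0xBE cont=1 payload=0x3E: acc |= 62<<7 -> completed=1 acc=7968 shift=14
byte[4]=0xD0 cont=1 payload=0x50: acc |= 80<<14 -> completed=1 acc=1318688 shift=21
byte[5]=0x20 cont=0 payload=0x20: varint #2 complete (value=68427552); reset -> completed=2 acc=0 shift=0
byte[6]=0xB0 cont=1 payload=0x30: acc |= 48<<0 -> completed=2 acc=48 shift=7
byte[7]=0xFE cont=1 payload=0x7E: acc |= 126<<7 -> completed=2 acc=16176 shift=14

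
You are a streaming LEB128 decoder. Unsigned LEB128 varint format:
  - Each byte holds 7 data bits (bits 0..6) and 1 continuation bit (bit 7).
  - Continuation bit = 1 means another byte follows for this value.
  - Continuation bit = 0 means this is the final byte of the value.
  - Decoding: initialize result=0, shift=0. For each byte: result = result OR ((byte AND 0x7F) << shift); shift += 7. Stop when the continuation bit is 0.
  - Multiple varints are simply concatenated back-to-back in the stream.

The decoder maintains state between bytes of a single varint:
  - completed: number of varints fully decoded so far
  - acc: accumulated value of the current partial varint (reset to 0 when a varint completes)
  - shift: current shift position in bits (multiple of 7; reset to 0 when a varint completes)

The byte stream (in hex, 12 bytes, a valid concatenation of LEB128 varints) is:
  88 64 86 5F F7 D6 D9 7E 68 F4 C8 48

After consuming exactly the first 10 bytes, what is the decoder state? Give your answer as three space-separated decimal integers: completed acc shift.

Answer: 4 116 7

Derivation:
byte[0]=0x88 cont=1 payload=0x08: acc |= 8<<0 -> completed=0 acc=8 shift=7
byte[1]=0x64 cont=0 payload=0x64: varint #1 complete (value=12808); reset -> completed=1 acc=0 shift=0
byte[2]=0x86 cont=1 payload=0x06: acc |= 6<<0 -> completed=1 acc=6 shift=7
byte[3]=0x5F cont=0 payload=0x5F: varint #2 complete (value=12166); reset -> completed=2 acc=0 shift=0
byte[4]=0xF7 cont=1 payload=0x77: acc |= 119<<0 -> completed=2 acc=119 shift=7
byte[5]=0xD6 cont=1 payload=0x56: acc |= 86<<7 -> completed=2 acc=11127 shift=14
byte[6]=0xD9 cont=1 payload=0x59: acc |= 89<<14 -> completed=2 acc=1469303 shift=21
byte[7]=0x7E cont=0 payload=0x7E: varint #3 complete (value=265710455); reset -> completed=3 acc=0 shift=0
byte[8]=0x68 cont=0 payload=0x68: varint #4 complete (value=104); reset -> completed=4 acc=0 shift=0
byte[9]=0xF4 cont=1 payload=0x74: acc |= 116<<0 -> completed=4 acc=116 shift=7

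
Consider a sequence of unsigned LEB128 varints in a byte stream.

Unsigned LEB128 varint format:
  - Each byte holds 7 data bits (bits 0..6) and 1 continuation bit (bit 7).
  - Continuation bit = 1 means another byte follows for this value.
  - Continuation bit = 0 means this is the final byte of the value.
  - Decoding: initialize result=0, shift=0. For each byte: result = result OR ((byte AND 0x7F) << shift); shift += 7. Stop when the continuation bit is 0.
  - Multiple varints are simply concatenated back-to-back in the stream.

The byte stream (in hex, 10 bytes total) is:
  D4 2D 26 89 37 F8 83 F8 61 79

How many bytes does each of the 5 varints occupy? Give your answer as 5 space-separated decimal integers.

Answer: 2 1 2 4 1

Derivation:
  byte[0]=0xD4 cont=1 payload=0x54=84: acc |= 84<<0 -> acc=84 shift=7
  byte[1]=0x2D cont=0 payload=0x2D=45: acc |= 45<<7 -> acc=5844 shift=14 [end]
Varint 1: bytes[0:2] = D4 2D -> value 5844 (2 byte(s))
  byte[2]=0x26 cont=0 payload=0x26=38: acc |= 38<<0 -> acc=38 shift=7 [end]
Varint 2: bytes[2:3] = 26 -> value 38 (1 byte(s))
  byte[3]=0x89 cont=1 payload=0x09=9: acc |= 9<<0 -> acc=9 shift=7
  byte[4]=0x37 cont=0 payload=0x37=55: acc |= 55<<7 -> acc=7049 shift=14 [end]
Varint 3: bytes[3:5] = 89 37 -> value 7049 (2 byte(s))
  byte[5]=0xF8 cont=1 payload=0x78=120: acc |= 120<<0 -> acc=120 shift=7
  byte[6]=0x83 cont=1 payload=0x03=3: acc |= 3<<7 -> acc=504 shift=14
  byte[7]=0xF8 cont=1 payload=0x78=120: acc |= 120<<14 -> acc=1966584 shift=21
  byte[8]=0x61 cont=0 payload=0x61=97: acc |= 97<<21 -> acc=205390328 shift=28 [end]
Varint 4: bytes[5:9] = F8 83 F8 61 -> value 205390328 (4 byte(s))
  byte[9]=0x79 cont=0 payload=0x79=121: acc |= 121<<0 -> acc=121 shift=7 [end]
Varint 5: bytes[9:10] = 79 -> value 121 (1 byte(s))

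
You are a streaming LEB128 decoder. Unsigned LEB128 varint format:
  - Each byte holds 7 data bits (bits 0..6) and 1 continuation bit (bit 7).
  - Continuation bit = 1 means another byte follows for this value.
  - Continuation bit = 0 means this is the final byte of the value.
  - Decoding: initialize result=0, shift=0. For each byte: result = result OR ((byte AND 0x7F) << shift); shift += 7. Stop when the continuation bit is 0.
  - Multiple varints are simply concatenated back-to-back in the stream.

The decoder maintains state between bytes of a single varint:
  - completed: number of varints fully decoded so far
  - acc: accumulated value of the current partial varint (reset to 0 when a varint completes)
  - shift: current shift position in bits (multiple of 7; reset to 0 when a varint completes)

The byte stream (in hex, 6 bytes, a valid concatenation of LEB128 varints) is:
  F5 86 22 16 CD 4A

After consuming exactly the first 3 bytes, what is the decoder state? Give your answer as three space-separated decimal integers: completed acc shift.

Answer: 1 0 0

Derivation:
byte[0]=0xF5 cont=1 payload=0x75: acc |= 117<<0 -> completed=0 acc=117 shift=7
byte[1]=0x86 cont=1 payload=0x06: acc |= 6<<7 -> completed=0 acc=885 shift=14
byte[2]=0x22 cont=0 payload=0x22: varint #1 complete (value=557941); reset -> completed=1 acc=0 shift=0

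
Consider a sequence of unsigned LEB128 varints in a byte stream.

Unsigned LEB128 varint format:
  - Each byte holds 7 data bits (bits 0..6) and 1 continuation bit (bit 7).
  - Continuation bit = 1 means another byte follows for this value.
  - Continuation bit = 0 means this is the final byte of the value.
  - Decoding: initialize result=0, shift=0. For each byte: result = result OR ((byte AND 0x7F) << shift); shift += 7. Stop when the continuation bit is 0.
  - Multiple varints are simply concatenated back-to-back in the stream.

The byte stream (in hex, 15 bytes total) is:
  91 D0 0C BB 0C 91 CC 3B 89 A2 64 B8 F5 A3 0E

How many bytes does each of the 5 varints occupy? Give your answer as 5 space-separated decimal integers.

Answer: 3 2 3 3 4

Derivation:
  byte[0]=0x91 cont=1 payload=0x11=17: acc |= 17<<0 -> acc=17 shift=7
  byte[1]=0xD0 cont=1 payload=0x50=80: acc |= 80<<7 -> acc=10257 shift=14
  byte[2]=0x0C cont=0 payload=0x0C=12: acc |= 12<<14 -> acc=206865 shift=21 [end]
Varint 1: bytes[0:3] = 91 D0 0C -> value 206865 (3 byte(s))
  byte[3]=0xBB cont=1 payload=0x3B=59: acc |= 59<<0 -> acc=59 shift=7
  byte[4]=0x0C cont=0 payload=0x0C=12: acc |= 12<<7 -> acc=1595 shift=14 [end]
Varint 2: bytes[3:5] = BB 0C -> value 1595 (2 byte(s))
  byte[5]=0x91 cont=1 payload=0x11=17: acc |= 17<<0 -> acc=17 shift=7
  byte[6]=0xCC cont=1 payload=0x4C=76: acc |= 76<<7 -> acc=9745 shift=14
  byte[7]=0x3B cont=0 payload=0x3B=59: acc |= 59<<14 -> acc=976401 shift=21 [end]
Varint 3: bytes[5:8] = 91 CC 3B -> value 976401 (3 byte(s))
  byte[8]=0x89 cont=1 payload=0x09=9: acc |= 9<<0 -> acc=9 shift=7
  byte[9]=0xA2 cont=1 payload=0x22=34: acc |= 34<<7 -> acc=4361 shift=14
  byte[10]=0x64 cont=0 payload=0x64=100: acc |= 100<<14 -> acc=1642761 shift=21 [end]
Varint 4: bytes[8:11] = 89 A2 64 -> value 1642761 (3 byte(s))
  byte[11]=0xB8 cont=1 payload=0x38=56: acc |= 56<<0 -> acc=56 shift=7
  byte[12]=0xF5 cont=1 payload=0x75=117: acc |= 117<<7 -> acc=15032 shift=14
  byte[13]=0xA3 cont=1 payload=0x23=35: acc |= 35<<14 -> acc=588472 shift=21
  byte[14]=0x0E cont=0 payload=0x0E=14: acc |= 14<<21 -> acc=29948600 shift=28 [end]
Varint 5: bytes[11:15] = B8 F5 A3 0E -> value 29948600 (4 byte(s))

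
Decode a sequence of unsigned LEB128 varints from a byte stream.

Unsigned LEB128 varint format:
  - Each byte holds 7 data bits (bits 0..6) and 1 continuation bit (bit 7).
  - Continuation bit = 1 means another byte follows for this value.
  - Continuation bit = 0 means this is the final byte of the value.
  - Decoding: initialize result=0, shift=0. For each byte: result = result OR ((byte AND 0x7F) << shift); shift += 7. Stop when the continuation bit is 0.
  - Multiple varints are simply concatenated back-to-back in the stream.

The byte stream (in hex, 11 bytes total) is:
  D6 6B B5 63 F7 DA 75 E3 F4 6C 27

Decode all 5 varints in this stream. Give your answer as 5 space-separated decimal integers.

Answer: 13782 12725 1928567 1784419 39

Derivation:
  byte[0]=0xD6 cont=1 payload=0x56=86: acc |= 86<<0 -> acc=86 shift=7
  byte[1]=0x6B cont=0 payload=0x6B=107: acc |= 107<<7 -> acc=13782 shift=14 [end]
Varint 1: bytes[0:2] = D6 6B -> value 13782 (2 byte(s))
  byte[2]=0xB5 cont=1 payload=0x35=53: acc |= 53<<0 -> acc=53 shift=7
  byte[3]=0x63 cont=0 payload=0x63=99: acc |= 99<<7 -> acc=12725 shift=14 [end]
Varint 2: bytes[2:4] = B5 63 -> value 12725 (2 byte(s))
  byte[4]=0xF7 cont=1 payload=0x77=119: acc |= 119<<0 -> acc=119 shift=7
  byte[5]=0xDA cont=1 payload=0x5A=90: acc |= 90<<7 -> acc=11639 shift=14
  byte[6]=0x75 cont=0 payload=0x75=117: acc |= 117<<14 -> acc=1928567 shift=21 [end]
Varint 3: bytes[4:7] = F7 DA 75 -> value 1928567 (3 byte(s))
  byte[7]=0xE3 cont=1 payload=0x63=99: acc |= 99<<0 -> acc=99 shift=7
  byte[8]=0xF4 cont=1 payload=0x74=116: acc |= 116<<7 -> acc=14947 shift=14
  byte[9]=0x6C cont=0 payload=0x6C=108: acc |= 108<<14 -> acc=1784419 shift=21 [end]
Varint 4: bytes[7:10] = E3 F4 6C -> value 1784419 (3 byte(s))
  byte[10]=0x27 cont=0 payload=0x27=39: acc |= 39<<0 -> acc=39 shift=7 [end]
Varint 5: bytes[10:11] = 27 -> value 39 (1 byte(s))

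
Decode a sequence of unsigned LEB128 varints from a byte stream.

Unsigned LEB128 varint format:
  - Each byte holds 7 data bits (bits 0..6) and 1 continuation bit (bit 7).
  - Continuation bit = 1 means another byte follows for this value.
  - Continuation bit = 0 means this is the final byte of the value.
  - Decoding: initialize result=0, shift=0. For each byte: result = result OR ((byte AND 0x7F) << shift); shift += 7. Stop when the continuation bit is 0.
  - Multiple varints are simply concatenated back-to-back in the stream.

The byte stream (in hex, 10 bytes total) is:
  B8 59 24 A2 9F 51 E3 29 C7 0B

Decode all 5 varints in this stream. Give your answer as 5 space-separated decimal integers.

  byte[0]=0xB8 cont=1 payload=0x38=56: acc |= 56<<0 -> acc=56 shift=7
  byte[1]=0x59 cont=0 payload=0x59=89: acc |= 89<<7 -> acc=11448 shift=14 [end]
Varint 1: bytes[0:2] = B8 59 -> value 11448 (2 byte(s))
  byte[2]=0x24 cont=0 payload=0x24=36: acc |= 36<<0 -> acc=36 shift=7 [end]
Varint 2: bytes[2:3] = 24 -> value 36 (1 byte(s))
  byte[3]=0xA2 cont=1 payload=0x22=34: acc |= 34<<0 -> acc=34 shift=7
  byte[4]=0x9F cont=1 payload=0x1F=31: acc |= 31<<7 -> acc=4002 shift=14
  byte[5]=0x51 cont=0 payload=0x51=81: acc |= 81<<14 -> acc=1331106 shift=21 [end]
Varint 3: bytes[3:6] = A2 9F 51 -> value 1331106 (3 byte(s))
  byte[6]=0xE3 cont=1 payload=0x63=99: acc |= 99<<0 -> acc=99 shift=7
  byte[7]=0x29 cont=0 payload=0x29=41: acc |= 41<<7 -> acc=5347 shift=14 [end]
Varint 4: bytes[6:8] = E3 29 -> value 5347 (2 byte(s))
  byte[8]=0xC7 cont=1 payload=0x47=71: acc |= 71<<0 -> acc=71 shift=7
  byte[9]=0x0B cont=0 payload=0x0B=11: acc |= 11<<7 -> acc=1479 shift=14 [end]
Varint 5: bytes[8:10] = C7 0B -> value 1479 (2 byte(s))

Answer: 11448 36 1331106 5347 1479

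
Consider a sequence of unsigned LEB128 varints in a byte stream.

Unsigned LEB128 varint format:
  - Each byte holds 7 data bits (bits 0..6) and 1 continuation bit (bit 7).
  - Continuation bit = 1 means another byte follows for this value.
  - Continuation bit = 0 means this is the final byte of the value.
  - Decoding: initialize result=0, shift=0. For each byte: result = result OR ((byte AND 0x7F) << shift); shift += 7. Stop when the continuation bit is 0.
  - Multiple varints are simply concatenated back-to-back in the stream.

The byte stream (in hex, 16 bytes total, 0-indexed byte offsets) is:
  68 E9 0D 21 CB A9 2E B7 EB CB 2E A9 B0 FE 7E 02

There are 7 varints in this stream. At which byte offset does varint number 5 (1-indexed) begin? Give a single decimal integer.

  byte[0]=0x68 cont=0 payload=0x68=104: acc |= 104<<0 -> acc=104 shift=7 [end]
Varint 1: bytes[0:1] = 68 -> value 104 (1 byte(s))
  byte[1]=0xE9 cont=1 payload=0x69=105: acc |= 105<<0 -> acc=105 shift=7
  byte[2]=0x0D cont=0 payload=0x0D=13: acc |= 13<<7 -> acc=1769 shift=14 [end]
Varint 2: bytes[1:3] = E9 0D -> value 1769 (2 byte(s))
  byte[3]=0x21 cont=0 payload=0x21=33: acc |= 33<<0 -> acc=33 shift=7 [end]
Varint 3: bytes[3:4] = 21 -> value 33 (1 byte(s))
  byte[4]=0xCB cont=1 payload=0x4B=75: acc |= 75<<0 -> acc=75 shift=7
  byte[5]=0xA9 cont=1 payload=0x29=41: acc |= 41<<7 -> acc=5323 shift=14
  byte[6]=0x2E cont=0 payload=0x2E=46: acc |= 46<<14 -> acc=758987 shift=21 [end]
Varint 4: bytes[4:7] = CB A9 2E -> value 758987 (3 byte(s))
  byte[7]=0xB7 cont=1 payload=0x37=55: acc |= 55<<0 -> acc=55 shift=7
  byte[8]=0xEB cont=1 payload=0x6B=107: acc |= 107<<7 -> acc=13751 shift=14
  byte[9]=0xCB cont=1 payload=0x4B=75: acc |= 75<<14 -> acc=1242551 shift=21
  byte[10]=0x2E cont=0 payload=0x2E=46: acc |= 46<<21 -> acc=97711543 shift=28 [end]
Varint 5: bytes[7:11] = B7 EB CB 2E -> value 97711543 (4 byte(s))
  byte[11]=0xA9 cont=1 payload=0x29=41: acc |= 41<<0 -> acc=41 shift=7
  byte[12]=0xB0 cont=1 payload=0x30=48: acc |= 48<<7 -> acc=6185 shift=14
  byte[13]=0xFE cont=1 payload=0x7E=126: acc |= 126<<14 -> acc=2070569 shift=21
  byte[14]=0x7E cont=0 payload=0x7E=126: acc |= 126<<21 -> acc=266311721 shift=28 [end]
Varint 6: bytes[11:15] = A9 B0 FE 7E -> value 266311721 (4 byte(s))
  byte[15]=0x02 cont=0 payload=0x02=2: acc |= 2<<0 -> acc=2 shift=7 [end]
Varint 7: bytes[15:16] = 02 -> value 2 (1 byte(s))

Answer: 7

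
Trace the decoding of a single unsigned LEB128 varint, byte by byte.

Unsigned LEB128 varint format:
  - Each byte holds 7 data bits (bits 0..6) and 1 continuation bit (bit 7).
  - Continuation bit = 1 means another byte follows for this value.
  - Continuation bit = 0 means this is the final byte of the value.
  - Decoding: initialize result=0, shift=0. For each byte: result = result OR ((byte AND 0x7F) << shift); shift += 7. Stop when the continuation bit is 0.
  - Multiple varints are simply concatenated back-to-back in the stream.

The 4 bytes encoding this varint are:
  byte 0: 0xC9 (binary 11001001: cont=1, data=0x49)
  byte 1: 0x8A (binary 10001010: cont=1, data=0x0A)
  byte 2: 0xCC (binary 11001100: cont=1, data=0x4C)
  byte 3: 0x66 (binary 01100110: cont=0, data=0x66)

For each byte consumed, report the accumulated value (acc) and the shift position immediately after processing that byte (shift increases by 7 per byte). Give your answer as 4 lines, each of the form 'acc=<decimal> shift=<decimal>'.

byte 0=0xC9: payload=0x49=73, contrib = 73<<0 = 73; acc -> 73, shift -> 7
byte 1=0x8A: payload=0x0A=10, contrib = 10<<7 = 1280; acc -> 1353, shift -> 14
byte 2=0xCC: payload=0x4C=76, contrib = 76<<14 = 1245184; acc -> 1246537, shift -> 21
byte 3=0x66: payload=0x66=102, contrib = 102<<21 = 213909504; acc -> 215156041, shift -> 28

Answer: acc=73 shift=7
acc=1353 shift=14
acc=1246537 shift=21
acc=215156041 shift=28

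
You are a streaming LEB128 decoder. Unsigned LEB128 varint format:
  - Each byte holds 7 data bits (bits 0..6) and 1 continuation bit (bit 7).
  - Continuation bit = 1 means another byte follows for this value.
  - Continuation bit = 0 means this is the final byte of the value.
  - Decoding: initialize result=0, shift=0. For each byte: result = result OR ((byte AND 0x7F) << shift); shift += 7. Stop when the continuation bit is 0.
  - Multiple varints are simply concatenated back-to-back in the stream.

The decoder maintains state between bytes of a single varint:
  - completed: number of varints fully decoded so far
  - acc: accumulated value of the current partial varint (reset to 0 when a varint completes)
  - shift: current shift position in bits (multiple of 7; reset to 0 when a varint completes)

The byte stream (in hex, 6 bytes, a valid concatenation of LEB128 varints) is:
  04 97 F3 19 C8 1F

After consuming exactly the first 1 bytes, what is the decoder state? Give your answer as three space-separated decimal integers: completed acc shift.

Answer: 1 0 0

Derivation:
byte[0]=0x04 cont=0 payload=0x04: varint #1 complete (value=4); reset -> completed=1 acc=0 shift=0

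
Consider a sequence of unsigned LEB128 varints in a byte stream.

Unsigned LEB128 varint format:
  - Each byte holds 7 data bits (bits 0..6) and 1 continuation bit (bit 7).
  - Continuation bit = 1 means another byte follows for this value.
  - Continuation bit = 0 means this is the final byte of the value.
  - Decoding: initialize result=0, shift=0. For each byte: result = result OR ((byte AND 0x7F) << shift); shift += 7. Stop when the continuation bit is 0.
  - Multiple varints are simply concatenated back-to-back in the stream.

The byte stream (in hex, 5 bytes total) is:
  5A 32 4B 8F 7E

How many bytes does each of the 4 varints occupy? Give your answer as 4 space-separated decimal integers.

  byte[0]=0x5A cont=0 payload=0x5A=90: acc |= 90<<0 -> acc=90 shift=7 [end]
Varint 1: bytes[0:1] = 5A -> value 90 (1 byte(s))
  byte[1]=0x32 cont=0 payload=0x32=50: acc |= 50<<0 -> acc=50 shift=7 [end]
Varint 2: bytes[1:2] = 32 -> value 50 (1 byte(s))
  byte[2]=0x4B cont=0 payload=0x4B=75: acc |= 75<<0 -> acc=75 shift=7 [end]
Varint 3: bytes[2:3] = 4B -> value 75 (1 byte(s))
  byte[3]=0x8F cont=1 payload=0x0F=15: acc |= 15<<0 -> acc=15 shift=7
  byte[4]=0x7E cont=0 payload=0x7E=126: acc |= 126<<7 -> acc=16143 shift=14 [end]
Varint 4: bytes[3:5] = 8F 7E -> value 16143 (2 byte(s))

Answer: 1 1 1 2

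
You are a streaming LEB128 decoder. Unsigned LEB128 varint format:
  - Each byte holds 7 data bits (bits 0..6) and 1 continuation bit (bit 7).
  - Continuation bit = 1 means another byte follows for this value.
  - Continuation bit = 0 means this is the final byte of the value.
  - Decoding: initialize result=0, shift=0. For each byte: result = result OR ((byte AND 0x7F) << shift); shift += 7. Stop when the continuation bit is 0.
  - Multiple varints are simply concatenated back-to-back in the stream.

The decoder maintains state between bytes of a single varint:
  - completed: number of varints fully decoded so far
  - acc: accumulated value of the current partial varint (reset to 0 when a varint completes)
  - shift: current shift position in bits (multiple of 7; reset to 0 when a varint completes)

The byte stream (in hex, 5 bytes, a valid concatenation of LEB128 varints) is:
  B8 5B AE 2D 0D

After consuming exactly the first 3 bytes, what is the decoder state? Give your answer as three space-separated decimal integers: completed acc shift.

Answer: 1 46 7

Derivation:
byte[0]=0xB8 cont=1 payload=0x38: acc |= 56<<0 -> completed=0 acc=56 shift=7
byte[1]=0x5B cont=0 payload=0x5B: varint #1 complete (value=11704); reset -> completed=1 acc=0 shift=0
byte[2]=0xAE cont=1 payload=0x2E: acc |= 46<<0 -> completed=1 acc=46 shift=7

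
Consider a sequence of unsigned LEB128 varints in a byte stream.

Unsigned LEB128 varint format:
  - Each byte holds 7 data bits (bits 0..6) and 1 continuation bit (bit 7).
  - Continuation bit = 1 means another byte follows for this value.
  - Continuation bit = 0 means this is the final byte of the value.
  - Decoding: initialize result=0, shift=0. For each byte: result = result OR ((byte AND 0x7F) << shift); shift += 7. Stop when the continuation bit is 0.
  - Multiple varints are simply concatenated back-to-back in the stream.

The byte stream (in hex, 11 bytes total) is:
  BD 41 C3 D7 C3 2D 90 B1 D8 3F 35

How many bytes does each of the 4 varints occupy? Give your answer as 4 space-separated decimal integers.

Answer: 2 4 4 1

Derivation:
  byte[0]=0xBD cont=1 payload=0x3D=61: acc |= 61<<0 -> acc=61 shift=7
  byte[1]=0x41 cont=0 payload=0x41=65: acc |= 65<<7 -> acc=8381 shift=14 [end]
Varint 1: bytes[0:2] = BD 41 -> value 8381 (2 byte(s))
  byte[2]=0xC3 cont=1 payload=0x43=67: acc |= 67<<0 -> acc=67 shift=7
  byte[3]=0xD7 cont=1 payload=0x57=87: acc |= 87<<7 -> acc=11203 shift=14
  byte[4]=0xC3 cont=1 payload=0x43=67: acc |= 67<<14 -> acc=1108931 shift=21
  byte[5]=0x2D cont=0 payload=0x2D=45: acc |= 45<<21 -> acc=95480771 shift=28 [end]
Varint 2: bytes[2:6] = C3 D7 C3 2D -> value 95480771 (4 byte(s))
  byte[6]=0x90 cont=1 payload=0x10=16: acc |= 16<<0 -> acc=16 shift=7
  byte[7]=0xB1 cont=1 payload=0x31=49: acc |= 49<<7 -> acc=6288 shift=14
  byte[8]=0xD8 cont=1 payload=0x58=88: acc |= 88<<14 -> acc=1448080 shift=21
  byte[9]=0x3F cont=0 payload=0x3F=63: acc |= 63<<21 -> acc=133568656 shift=28 [end]
Varint 3: bytes[6:10] = 90 B1 D8 3F -> value 133568656 (4 byte(s))
  byte[10]=0x35 cont=0 payload=0x35=53: acc |= 53<<0 -> acc=53 shift=7 [end]
Varint 4: bytes[10:11] = 35 -> value 53 (1 byte(s))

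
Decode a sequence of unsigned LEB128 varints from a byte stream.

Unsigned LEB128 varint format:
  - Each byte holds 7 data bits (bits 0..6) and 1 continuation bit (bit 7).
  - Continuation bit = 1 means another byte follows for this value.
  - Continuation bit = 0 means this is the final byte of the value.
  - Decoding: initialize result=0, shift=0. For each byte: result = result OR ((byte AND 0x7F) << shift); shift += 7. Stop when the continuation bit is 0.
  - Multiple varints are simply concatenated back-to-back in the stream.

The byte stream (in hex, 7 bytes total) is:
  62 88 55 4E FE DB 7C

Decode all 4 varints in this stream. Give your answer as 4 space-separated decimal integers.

Answer: 98 10888 78 2043390

Derivation:
  byte[0]=0x62 cont=0 payload=0x62=98: acc |= 98<<0 -> acc=98 shift=7 [end]
Varint 1: bytes[0:1] = 62 -> value 98 (1 byte(s))
  byte[1]=0x88 cont=1 payload=0x08=8: acc |= 8<<0 -> acc=8 shift=7
  byte[2]=0x55 cont=0 payload=0x55=85: acc |= 85<<7 -> acc=10888 shift=14 [end]
Varint 2: bytes[1:3] = 88 55 -> value 10888 (2 byte(s))
  byte[3]=0x4E cont=0 payload=0x4E=78: acc |= 78<<0 -> acc=78 shift=7 [end]
Varint 3: bytes[3:4] = 4E -> value 78 (1 byte(s))
  byte[4]=0xFE cont=1 payload=0x7E=126: acc |= 126<<0 -> acc=126 shift=7
  byte[5]=0xDB cont=1 payload=0x5B=91: acc |= 91<<7 -> acc=11774 shift=14
  byte[6]=0x7C cont=0 payload=0x7C=124: acc |= 124<<14 -> acc=2043390 shift=21 [end]
Varint 4: bytes[4:7] = FE DB 7C -> value 2043390 (3 byte(s))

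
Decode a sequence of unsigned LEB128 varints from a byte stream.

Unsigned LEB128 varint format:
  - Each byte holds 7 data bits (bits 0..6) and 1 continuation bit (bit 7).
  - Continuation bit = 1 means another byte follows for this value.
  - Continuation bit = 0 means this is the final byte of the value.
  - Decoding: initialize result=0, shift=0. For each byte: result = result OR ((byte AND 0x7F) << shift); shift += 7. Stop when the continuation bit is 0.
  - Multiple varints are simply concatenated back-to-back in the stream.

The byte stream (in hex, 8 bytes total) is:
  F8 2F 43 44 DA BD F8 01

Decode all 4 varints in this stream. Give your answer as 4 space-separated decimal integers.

Answer: 6136 67 68 4071130

Derivation:
  byte[0]=0xF8 cont=1 payload=0x78=120: acc |= 120<<0 -> acc=120 shift=7
  byte[1]=0x2F cont=0 payload=0x2F=47: acc |= 47<<7 -> acc=6136 shift=14 [end]
Varint 1: bytes[0:2] = F8 2F -> value 6136 (2 byte(s))
  byte[2]=0x43 cont=0 payload=0x43=67: acc |= 67<<0 -> acc=67 shift=7 [end]
Varint 2: bytes[2:3] = 43 -> value 67 (1 byte(s))
  byte[3]=0x44 cont=0 payload=0x44=68: acc |= 68<<0 -> acc=68 shift=7 [end]
Varint 3: bytes[3:4] = 44 -> value 68 (1 byte(s))
  byte[4]=0xDA cont=1 payload=0x5A=90: acc |= 90<<0 -> acc=90 shift=7
  byte[5]=0xBD cont=1 payload=0x3D=61: acc |= 61<<7 -> acc=7898 shift=14
  byte[6]=0xF8 cont=1 payload=0x78=120: acc |= 120<<14 -> acc=1973978 shift=21
  byte[7]=0x01 cont=0 payload=0x01=1: acc |= 1<<21 -> acc=4071130 shift=28 [end]
Varint 4: bytes[4:8] = DA BD F8 01 -> value 4071130 (4 byte(s))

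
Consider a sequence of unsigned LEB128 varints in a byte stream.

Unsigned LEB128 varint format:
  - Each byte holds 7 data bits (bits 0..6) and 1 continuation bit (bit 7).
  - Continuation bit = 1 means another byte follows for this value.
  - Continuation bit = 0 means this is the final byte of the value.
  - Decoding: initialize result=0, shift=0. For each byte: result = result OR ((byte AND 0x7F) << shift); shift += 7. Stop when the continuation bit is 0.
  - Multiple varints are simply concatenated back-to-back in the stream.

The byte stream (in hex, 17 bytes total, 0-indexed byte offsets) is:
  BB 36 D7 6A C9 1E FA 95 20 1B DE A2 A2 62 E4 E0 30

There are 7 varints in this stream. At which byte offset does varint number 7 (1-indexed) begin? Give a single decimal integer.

  byte[0]=0xBB cont=1 payload=0x3B=59: acc |= 59<<0 -> acc=59 shift=7
  byte[1]=0x36 cont=0 payload=0x36=54: acc |= 54<<7 -> acc=6971 shift=14 [end]
Varint 1: bytes[0:2] = BB 36 -> value 6971 (2 byte(s))
  byte[2]=0xD7 cont=1 payload=0x57=87: acc |= 87<<0 -> acc=87 shift=7
  byte[3]=0x6A cont=0 payload=0x6A=106: acc |= 106<<7 -> acc=13655 shift=14 [end]
Varint 2: bytes[2:4] = D7 6A -> value 13655 (2 byte(s))
  byte[4]=0xC9 cont=1 payload=0x49=73: acc |= 73<<0 -> acc=73 shift=7
  byte[5]=0x1E cont=0 payload=0x1E=30: acc |= 30<<7 -> acc=3913 shift=14 [end]
Varint 3: bytes[4:6] = C9 1E -> value 3913 (2 byte(s))
  byte[6]=0xFA cont=1 payload=0x7A=122: acc |= 122<<0 -> acc=122 shift=7
  byte[7]=0x95 cont=1 payload=0x15=21: acc |= 21<<7 -> acc=2810 shift=14
  byte[8]=0x20 cont=0 payload=0x20=32: acc |= 32<<14 -> acc=527098 shift=21 [end]
Varint 4: bytes[6:9] = FA 95 20 -> value 527098 (3 byte(s))
  byte[9]=0x1B cont=0 payload=0x1B=27: acc |= 27<<0 -> acc=27 shift=7 [end]
Varint 5: bytes[9:10] = 1B -> value 27 (1 byte(s))
  byte[10]=0xDE cont=1 payload=0x5E=94: acc |= 94<<0 -> acc=94 shift=7
  byte[11]=0xA2 cont=1 payload=0x22=34: acc |= 34<<7 -> acc=4446 shift=14
  byte[12]=0xA2 cont=1 payload=0x22=34: acc |= 34<<14 -> acc=561502 shift=21
  byte[13]=0x62 cont=0 payload=0x62=98: acc |= 98<<21 -> acc=206082398 shift=28 [end]
Varint 6: bytes[10:14] = DE A2 A2 62 -> value 206082398 (4 byte(s))
  byte[14]=0xE4 cont=1 payload=0x64=100: acc |= 100<<0 -> acc=100 shift=7
  byte[15]=0xE0 cont=1 payload=0x60=96: acc |= 96<<7 -> acc=12388 shift=14
  byte[16]=0x30 cont=0 payload=0x30=48: acc |= 48<<14 -> acc=798820 shift=21 [end]
Varint 7: bytes[14:17] = E4 E0 30 -> value 798820 (3 byte(s))

Answer: 14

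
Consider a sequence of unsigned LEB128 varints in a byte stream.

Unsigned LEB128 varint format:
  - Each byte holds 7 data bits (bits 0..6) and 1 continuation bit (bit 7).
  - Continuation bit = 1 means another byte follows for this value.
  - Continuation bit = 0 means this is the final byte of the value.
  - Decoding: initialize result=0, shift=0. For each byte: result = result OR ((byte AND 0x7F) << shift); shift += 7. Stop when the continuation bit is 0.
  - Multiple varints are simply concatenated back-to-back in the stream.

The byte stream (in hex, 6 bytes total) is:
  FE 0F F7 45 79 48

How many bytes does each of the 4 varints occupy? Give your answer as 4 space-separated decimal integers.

  byte[0]=0xFE cont=1 payload=0x7E=126: acc |= 126<<0 -> acc=126 shift=7
  byte[1]=0x0F cont=0 payload=0x0F=15: acc |= 15<<7 -> acc=2046 shift=14 [end]
Varint 1: bytes[0:2] = FE 0F -> value 2046 (2 byte(s))
  byte[2]=0xF7 cont=1 payload=0x77=119: acc |= 119<<0 -> acc=119 shift=7
  byte[3]=0x45 cont=0 payload=0x45=69: acc |= 69<<7 -> acc=8951 shift=14 [end]
Varint 2: bytes[2:4] = F7 45 -> value 8951 (2 byte(s))
  byte[4]=0x79 cont=0 payload=0x79=121: acc |= 121<<0 -> acc=121 shift=7 [end]
Varint 3: bytes[4:5] = 79 -> value 121 (1 byte(s))
  byte[5]=0x48 cont=0 payload=0x48=72: acc |= 72<<0 -> acc=72 shift=7 [end]
Varint 4: bytes[5:6] = 48 -> value 72 (1 byte(s))

Answer: 2 2 1 1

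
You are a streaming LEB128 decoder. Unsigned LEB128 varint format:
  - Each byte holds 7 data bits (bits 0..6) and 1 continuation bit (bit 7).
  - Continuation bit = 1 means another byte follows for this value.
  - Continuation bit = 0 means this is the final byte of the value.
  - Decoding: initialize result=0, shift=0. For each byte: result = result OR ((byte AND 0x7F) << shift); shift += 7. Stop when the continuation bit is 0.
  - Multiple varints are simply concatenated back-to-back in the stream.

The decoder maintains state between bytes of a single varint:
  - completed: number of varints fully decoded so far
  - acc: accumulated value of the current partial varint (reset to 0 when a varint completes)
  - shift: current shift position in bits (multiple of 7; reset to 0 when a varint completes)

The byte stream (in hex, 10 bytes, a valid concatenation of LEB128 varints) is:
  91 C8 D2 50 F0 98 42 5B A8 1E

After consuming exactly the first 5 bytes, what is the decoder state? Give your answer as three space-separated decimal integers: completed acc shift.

Answer: 1 112 7

Derivation:
byte[0]=0x91 cont=1 payload=0x11: acc |= 17<<0 -> completed=0 acc=17 shift=7
byte[1]=0xC8 cont=1 payload=0x48: acc |= 72<<7 -> completed=0 acc=9233 shift=14
byte[2]=0xD2 cont=1 payload=0x52: acc |= 82<<14 -> completed=0 acc=1352721 shift=21
byte[3]=0x50 cont=0 payload=0x50: varint #1 complete (value=169124881); reset -> completed=1 acc=0 shift=0
byte[4]=0xF0 cont=1 payload=0x70: acc |= 112<<0 -> completed=1 acc=112 shift=7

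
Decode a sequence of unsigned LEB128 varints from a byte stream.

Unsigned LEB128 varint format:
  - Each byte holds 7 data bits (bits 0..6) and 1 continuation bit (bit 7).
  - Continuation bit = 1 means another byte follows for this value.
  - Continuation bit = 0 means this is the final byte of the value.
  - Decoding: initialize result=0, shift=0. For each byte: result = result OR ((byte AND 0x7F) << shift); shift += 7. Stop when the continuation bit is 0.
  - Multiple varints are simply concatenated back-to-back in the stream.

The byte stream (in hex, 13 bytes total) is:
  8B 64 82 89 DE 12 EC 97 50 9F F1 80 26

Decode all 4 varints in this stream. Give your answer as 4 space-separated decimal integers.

  byte[0]=0x8B cont=1 payload=0x0B=11: acc |= 11<<0 -> acc=11 shift=7
  byte[1]=0x64 cont=0 payload=0x64=100: acc |= 100<<7 -> acc=12811 shift=14 [end]
Varint 1: bytes[0:2] = 8B 64 -> value 12811 (2 byte(s))
  byte[2]=0x82 cont=1 payload=0x02=2: acc |= 2<<0 -> acc=2 shift=7
  byte[3]=0x89 cont=1 payload=0x09=9: acc |= 9<<7 -> acc=1154 shift=14
  byte[4]=0xDE cont=1 payload=0x5E=94: acc |= 94<<14 -> acc=1541250 shift=21
  byte[5]=0x12 cont=0 payload=0x12=18: acc |= 18<<21 -> acc=39289986 shift=28 [end]
Varint 2: bytes[2:6] = 82 89 DE 12 -> value 39289986 (4 byte(s))
  byte[6]=0xEC cont=1 payload=0x6C=108: acc |= 108<<0 -> acc=108 shift=7
  byte[7]=0x97 cont=1 payload=0x17=23: acc |= 23<<7 -> acc=3052 shift=14
  byte[8]=0x50 cont=0 payload=0x50=80: acc |= 80<<14 -> acc=1313772 shift=21 [end]
Varint 3: bytes[6:9] = EC 97 50 -> value 1313772 (3 byte(s))
  byte[9]=0x9F cont=1 payload=0x1F=31: acc |= 31<<0 -> acc=31 shift=7
  byte[10]=0xF1 cont=1 payload=0x71=113: acc |= 113<<7 -> acc=14495 shift=14
  byte[11]=0x80 cont=1 payload=0x00=0: acc |= 0<<14 -> acc=14495 shift=21
  byte[12]=0x26 cont=0 payload=0x26=38: acc |= 38<<21 -> acc=79706271 shift=28 [end]
Varint 4: bytes[9:13] = 9F F1 80 26 -> value 79706271 (4 byte(s))

Answer: 12811 39289986 1313772 79706271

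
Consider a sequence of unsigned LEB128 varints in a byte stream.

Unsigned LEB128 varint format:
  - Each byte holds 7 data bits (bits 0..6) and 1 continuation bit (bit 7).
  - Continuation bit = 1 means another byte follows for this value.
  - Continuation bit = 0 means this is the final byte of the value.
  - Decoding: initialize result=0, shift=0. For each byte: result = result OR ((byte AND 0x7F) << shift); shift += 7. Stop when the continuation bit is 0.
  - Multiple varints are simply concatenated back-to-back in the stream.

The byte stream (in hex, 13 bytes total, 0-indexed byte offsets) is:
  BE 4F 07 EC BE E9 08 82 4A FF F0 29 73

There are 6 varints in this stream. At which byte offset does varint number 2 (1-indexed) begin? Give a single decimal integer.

  byte[0]=0xBE cont=1 payload=0x3E=62: acc |= 62<<0 -> acc=62 shift=7
  byte[1]=0x4F cont=0 payload=0x4F=79: acc |= 79<<7 -> acc=10174 shift=14 [end]
Varint 1: bytes[0:2] = BE 4F -> value 10174 (2 byte(s))
  byte[2]=0x07 cont=0 payload=0x07=7: acc |= 7<<0 -> acc=7 shift=7 [end]
Varint 2: bytes[2:3] = 07 -> value 7 (1 byte(s))
  byte[3]=0xEC cont=1 payload=0x6C=108: acc |= 108<<0 -> acc=108 shift=7
  byte[4]=0xBE cont=1 payload=0x3E=62: acc |= 62<<7 -> acc=8044 shift=14
  byte[5]=0xE9 cont=1 payload=0x69=105: acc |= 105<<14 -> acc=1728364 shift=21
  byte[6]=0x08 cont=0 payload=0x08=8: acc |= 8<<21 -> acc=18505580 shift=28 [end]
Varint 3: bytes[3:7] = EC BE E9 08 -> value 18505580 (4 byte(s))
  byte[7]=0x82 cont=1 payload=0x02=2: acc |= 2<<0 -> acc=2 shift=7
  byte[8]=0x4A cont=0 payload=0x4A=74: acc |= 74<<7 -> acc=9474 shift=14 [end]
Varint 4: bytes[7:9] = 82 4A -> value 9474 (2 byte(s))
  byte[9]=0xFF cont=1 payload=0x7F=127: acc |= 127<<0 -> acc=127 shift=7
  byte[10]=0xF0 cont=1 payload=0x70=112: acc |= 112<<7 -> acc=14463 shift=14
  byte[11]=0x29 cont=0 payload=0x29=41: acc |= 41<<14 -> acc=686207 shift=21 [end]
Varint 5: bytes[9:12] = FF F0 29 -> value 686207 (3 byte(s))
  byte[12]=0x73 cont=0 payload=0x73=115: acc |= 115<<0 -> acc=115 shift=7 [end]
Varint 6: bytes[12:13] = 73 -> value 115 (1 byte(s))

Answer: 2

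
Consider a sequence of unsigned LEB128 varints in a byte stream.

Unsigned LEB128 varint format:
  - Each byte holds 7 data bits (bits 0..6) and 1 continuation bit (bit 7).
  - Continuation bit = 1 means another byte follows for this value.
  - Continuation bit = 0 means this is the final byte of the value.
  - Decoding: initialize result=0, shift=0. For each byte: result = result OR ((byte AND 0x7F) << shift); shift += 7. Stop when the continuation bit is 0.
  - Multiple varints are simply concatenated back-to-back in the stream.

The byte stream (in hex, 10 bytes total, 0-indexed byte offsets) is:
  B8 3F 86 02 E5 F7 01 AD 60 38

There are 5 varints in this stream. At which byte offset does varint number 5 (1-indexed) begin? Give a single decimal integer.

Answer: 9

Derivation:
  byte[0]=0xB8 cont=1 payload=0x38=56: acc |= 56<<0 -> acc=56 shift=7
  byte[1]=0x3F cont=0 payload=0x3F=63: acc |= 63<<7 -> acc=8120 shift=14 [end]
Varint 1: bytes[0:2] = B8 3F -> value 8120 (2 byte(s))
  byte[2]=0x86 cont=1 payload=0x06=6: acc |= 6<<0 -> acc=6 shift=7
  byte[3]=0x02 cont=0 payload=0x02=2: acc |= 2<<7 -> acc=262 shift=14 [end]
Varint 2: bytes[2:4] = 86 02 -> value 262 (2 byte(s))
  byte[4]=0xE5 cont=1 payload=0x65=101: acc |= 101<<0 -> acc=101 shift=7
  byte[5]=0xF7 cont=1 payload=0x77=119: acc |= 119<<7 -> acc=15333 shift=14
  byte[6]=0x01 cont=0 payload=0x01=1: acc |= 1<<14 -> acc=31717 shift=21 [end]
Varint 3: bytes[4:7] = E5 F7 01 -> value 31717 (3 byte(s))
  byte[7]=0xAD cont=1 payload=0x2D=45: acc |= 45<<0 -> acc=45 shift=7
  byte[8]=0x60 cont=0 payload=0x60=96: acc |= 96<<7 -> acc=12333 shift=14 [end]
Varint 4: bytes[7:9] = AD 60 -> value 12333 (2 byte(s))
  byte[9]=0x38 cont=0 payload=0x38=56: acc |= 56<<0 -> acc=56 shift=7 [end]
Varint 5: bytes[9:10] = 38 -> value 56 (1 byte(s))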